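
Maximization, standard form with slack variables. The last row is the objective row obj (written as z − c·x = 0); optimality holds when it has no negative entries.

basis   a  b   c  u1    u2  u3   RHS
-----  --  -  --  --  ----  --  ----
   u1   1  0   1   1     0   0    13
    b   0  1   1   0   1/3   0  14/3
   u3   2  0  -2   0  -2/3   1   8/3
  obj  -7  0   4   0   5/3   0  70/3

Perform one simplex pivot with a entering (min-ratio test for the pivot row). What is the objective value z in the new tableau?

98/3

Ratio test on column a — row 1: 13/1 = 13; row 2: entry 0 ≤ 0; row 3: (8/3)/2 = 4/3. Minimum is 4/3 at row 3 (u3 leaves); pivot element 2.
Pivot on row 3; the obj-row RHS becomes 70/3 − (-7)·(4/3) = 98/3.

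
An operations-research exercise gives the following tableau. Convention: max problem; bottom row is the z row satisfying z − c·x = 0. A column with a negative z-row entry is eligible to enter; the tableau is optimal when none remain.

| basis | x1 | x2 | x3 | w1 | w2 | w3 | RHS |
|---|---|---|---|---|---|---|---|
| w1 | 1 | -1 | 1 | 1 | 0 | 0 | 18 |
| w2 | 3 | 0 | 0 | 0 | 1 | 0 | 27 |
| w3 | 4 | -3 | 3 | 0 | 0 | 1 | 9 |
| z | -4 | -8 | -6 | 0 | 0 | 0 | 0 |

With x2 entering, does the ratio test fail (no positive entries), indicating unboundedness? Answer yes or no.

Every constraint-row entry in column x2 is ≤ 0, so increasing x2 is unbounded.

yes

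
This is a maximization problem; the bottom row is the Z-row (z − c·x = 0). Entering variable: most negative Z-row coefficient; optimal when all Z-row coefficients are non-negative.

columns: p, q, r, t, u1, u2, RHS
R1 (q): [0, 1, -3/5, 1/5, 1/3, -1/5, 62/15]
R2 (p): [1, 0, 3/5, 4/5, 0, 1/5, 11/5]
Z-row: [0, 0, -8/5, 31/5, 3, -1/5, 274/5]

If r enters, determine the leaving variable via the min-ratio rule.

p

Column r entries and ratios — q: -3/5 ≤ 0, skip; p: (11/5)/(3/5) = 11/3.
Smallest ratio is 11/3 in the row of p, so p leaves.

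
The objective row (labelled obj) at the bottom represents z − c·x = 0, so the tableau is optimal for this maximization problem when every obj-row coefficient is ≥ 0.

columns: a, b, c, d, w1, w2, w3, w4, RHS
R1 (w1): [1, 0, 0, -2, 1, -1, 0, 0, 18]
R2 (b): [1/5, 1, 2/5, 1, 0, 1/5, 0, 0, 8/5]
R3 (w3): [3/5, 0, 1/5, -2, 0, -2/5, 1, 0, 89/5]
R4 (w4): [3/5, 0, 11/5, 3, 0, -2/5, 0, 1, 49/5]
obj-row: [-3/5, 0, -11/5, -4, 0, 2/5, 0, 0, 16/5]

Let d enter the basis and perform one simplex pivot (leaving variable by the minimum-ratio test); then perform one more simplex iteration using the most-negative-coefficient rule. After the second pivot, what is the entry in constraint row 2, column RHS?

Ratio test on column d — row 1: entry -2 ≤ 0; row 2: (8/5)/1 = 8/5; row 3: entry -2 ≤ 0; row 4: (49/5)/3 = 49/15. Minimum is 8/5 at row 2 (b leaves); pivot element 1.
Divide row 2 by 1; eliminate column d from the other rows.
Second iteration: most negative obj-row entry is -3/5 in column c, so c enters.
Ratio test on column c — row 1: (106/5)/(4/5) = 53/2; row 2: (8/5)/(2/5) = 4; row 3: 21/1 = 21; row 4: 5/1 = 5. Minimum is 4 at row 2 (d leaves); pivot element 2/5.
Divide row 2 by 2/5; eliminate column c from the other rows.
After both pivots, the entry at constraint row 2, column RHS is 4.

4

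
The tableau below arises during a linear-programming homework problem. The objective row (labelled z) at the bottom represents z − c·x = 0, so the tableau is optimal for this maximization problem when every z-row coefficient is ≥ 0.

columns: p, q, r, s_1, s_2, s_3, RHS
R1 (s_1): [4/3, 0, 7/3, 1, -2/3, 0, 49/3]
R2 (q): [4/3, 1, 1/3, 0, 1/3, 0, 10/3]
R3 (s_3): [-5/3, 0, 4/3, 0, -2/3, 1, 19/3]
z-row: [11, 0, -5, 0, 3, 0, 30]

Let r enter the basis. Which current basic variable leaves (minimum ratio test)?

Column r entries and ratios — s_1: (49/3)/(7/3) = 7; q: (10/3)/(1/3) = 10; s_3: (19/3)/(4/3) = 19/4.
Smallest ratio is 19/4 in the row of s_3, so s_3 leaves.

s_3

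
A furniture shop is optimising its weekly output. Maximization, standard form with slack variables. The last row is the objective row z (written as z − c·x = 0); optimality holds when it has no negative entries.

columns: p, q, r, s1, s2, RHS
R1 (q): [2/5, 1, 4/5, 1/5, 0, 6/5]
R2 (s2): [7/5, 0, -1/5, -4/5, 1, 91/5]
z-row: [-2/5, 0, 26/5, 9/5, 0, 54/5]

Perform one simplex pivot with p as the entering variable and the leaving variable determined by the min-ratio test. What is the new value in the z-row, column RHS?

Ratio test on column p — row 1: (6/5)/(2/5) = 3; row 2: (91/5)/(7/5) = 13. Minimum is 3 at row 1 (q leaves); pivot element 2/5.
Divide row 1 by 2/5; eliminate column p from the other rows.
z-row update in column RHS: 54/5 − (-2/5)·3 = 12.

12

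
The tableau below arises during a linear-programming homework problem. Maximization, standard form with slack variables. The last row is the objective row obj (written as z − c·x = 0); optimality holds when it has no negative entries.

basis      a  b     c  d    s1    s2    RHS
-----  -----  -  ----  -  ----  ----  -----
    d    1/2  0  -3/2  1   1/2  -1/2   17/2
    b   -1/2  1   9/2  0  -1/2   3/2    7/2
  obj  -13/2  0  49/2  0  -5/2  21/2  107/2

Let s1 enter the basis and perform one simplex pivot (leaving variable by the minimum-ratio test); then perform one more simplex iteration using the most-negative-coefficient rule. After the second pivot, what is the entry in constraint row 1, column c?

Ratio test on column s1 — row 1: (17/2)/(1/2) = 17; row 2: entry -1/2 ≤ 0. Minimum is 17 at row 1 (d leaves); pivot element 1/2.
Divide row 1 by 1/2; eliminate column s1 from the other rows.
Second iteration: most negative obj-row entry is -4 in column a, so a enters.
Ratio test on column a — row 1: 17/1 = 17; row 2: entry 0 ≤ 0. Minimum is 17 at row 1 (s1 leaves); pivot element 1.
Divide row 1 by 1; eliminate column a from the other rows.
After both pivots, the entry at constraint row 1, column c is -3.

-3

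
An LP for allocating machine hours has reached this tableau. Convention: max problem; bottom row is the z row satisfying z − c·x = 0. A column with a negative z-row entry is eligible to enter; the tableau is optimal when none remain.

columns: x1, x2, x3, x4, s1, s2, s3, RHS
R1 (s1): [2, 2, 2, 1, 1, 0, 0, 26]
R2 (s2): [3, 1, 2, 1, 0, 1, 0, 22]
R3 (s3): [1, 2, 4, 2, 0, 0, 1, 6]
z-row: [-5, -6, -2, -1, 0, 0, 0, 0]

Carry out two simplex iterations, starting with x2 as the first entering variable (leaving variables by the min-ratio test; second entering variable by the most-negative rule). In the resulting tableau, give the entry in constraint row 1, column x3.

Ratio test on column x2 — row 1: 26/2 = 13; row 2: 22/1 = 22; row 3: 6/2 = 3. Minimum is 3 at row 3 (s3 leaves); pivot element 2.
Divide row 3 by 2; eliminate column x2 from the other rows.
Second iteration: most negative z-row entry is -2 in column x1, so x1 enters.
Ratio test on column x1 — row 1: 20/1 = 20; row 2: 19/(5/2) = 38/5; row 3: 3/(1/2) = 6. Minimum is 6 at row 3 (x2 leaves); pivot element 1/2.
Divide row 3 by 1/2; eliminate column x1 from the other rows.
After both pivots, the entry at constraint row 1, column x3 is -6.

-6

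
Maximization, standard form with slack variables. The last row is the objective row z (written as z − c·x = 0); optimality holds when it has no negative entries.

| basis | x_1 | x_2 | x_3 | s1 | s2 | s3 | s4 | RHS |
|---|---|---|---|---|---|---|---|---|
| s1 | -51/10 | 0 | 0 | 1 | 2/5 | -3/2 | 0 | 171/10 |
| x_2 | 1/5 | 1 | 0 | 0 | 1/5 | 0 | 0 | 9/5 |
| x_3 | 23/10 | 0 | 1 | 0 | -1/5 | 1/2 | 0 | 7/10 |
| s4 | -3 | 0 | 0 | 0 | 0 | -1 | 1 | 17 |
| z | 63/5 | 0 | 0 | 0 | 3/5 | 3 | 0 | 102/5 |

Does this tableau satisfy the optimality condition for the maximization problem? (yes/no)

Every z-row coefficient is ≥ 0, so the tableau is optimal.

yes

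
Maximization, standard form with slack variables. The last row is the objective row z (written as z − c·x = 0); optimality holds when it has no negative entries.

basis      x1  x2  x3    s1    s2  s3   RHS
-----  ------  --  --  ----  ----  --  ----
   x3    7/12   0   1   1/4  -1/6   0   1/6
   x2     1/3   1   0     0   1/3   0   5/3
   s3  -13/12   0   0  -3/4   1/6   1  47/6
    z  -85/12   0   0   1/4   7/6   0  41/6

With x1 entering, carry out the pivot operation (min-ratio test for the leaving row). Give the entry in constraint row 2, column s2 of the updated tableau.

3/7

Ratio test on column x1 — row 1: (1/6)/(7/12) = 2/7; row 2: (5/3)/(1/3) = 5; row 3: entry -13/12 ≤ 0. Minimum is 2/7 at row 1 (x3 leaves); pivot element 7/12.
Divide row 1 by 7/12; eliminate column x1 from the other rows.
Row 2 update in column s2: 1/3 − (1/3)·(-2/7) = 3/7.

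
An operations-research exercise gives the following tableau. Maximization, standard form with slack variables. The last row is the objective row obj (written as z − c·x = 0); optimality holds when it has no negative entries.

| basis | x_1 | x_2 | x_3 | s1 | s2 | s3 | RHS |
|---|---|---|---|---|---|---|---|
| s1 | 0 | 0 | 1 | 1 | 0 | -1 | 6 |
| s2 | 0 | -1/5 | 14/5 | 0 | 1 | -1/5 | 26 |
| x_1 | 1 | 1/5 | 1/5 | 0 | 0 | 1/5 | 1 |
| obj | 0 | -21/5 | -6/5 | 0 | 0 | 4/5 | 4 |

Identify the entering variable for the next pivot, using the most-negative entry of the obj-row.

Negative obj-row entries: x_2: -21/5, x_3: -6/5.
The most negative is -21/5 in column x_2, so x_2 enters.

x_2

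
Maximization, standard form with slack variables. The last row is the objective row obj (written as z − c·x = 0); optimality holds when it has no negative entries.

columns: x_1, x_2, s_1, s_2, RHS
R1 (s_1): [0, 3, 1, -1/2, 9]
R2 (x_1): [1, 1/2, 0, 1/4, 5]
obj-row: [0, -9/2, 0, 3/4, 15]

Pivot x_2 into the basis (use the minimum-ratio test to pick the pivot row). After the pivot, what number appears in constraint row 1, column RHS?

Ratio test on column x_2 — row 1: 9/3 = 3; row 2: 5/(1/2) = 10. Minimum is 3 at row 1 (s_1 leaves); pivot element 3.
Divide row 1 by 3; eliminate column x_2 from the other rows.
In the new row 1, the RHS entry is the old entry divided by the pivot: 9/3 = 3.

3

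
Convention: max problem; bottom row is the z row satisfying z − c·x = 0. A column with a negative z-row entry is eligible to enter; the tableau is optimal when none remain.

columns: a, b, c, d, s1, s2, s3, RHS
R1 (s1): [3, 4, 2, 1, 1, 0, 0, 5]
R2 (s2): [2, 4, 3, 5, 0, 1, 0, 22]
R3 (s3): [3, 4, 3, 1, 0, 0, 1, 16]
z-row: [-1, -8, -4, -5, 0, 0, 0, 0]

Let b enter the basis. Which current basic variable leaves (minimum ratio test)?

s1

Column b entries and ratios — s1: 5/4 = 5/4; s2: 22/4 = 11/2; s3: 16/4 = 4.
Smallest ratio is 5/4 in the row of s1, so s1 leaves.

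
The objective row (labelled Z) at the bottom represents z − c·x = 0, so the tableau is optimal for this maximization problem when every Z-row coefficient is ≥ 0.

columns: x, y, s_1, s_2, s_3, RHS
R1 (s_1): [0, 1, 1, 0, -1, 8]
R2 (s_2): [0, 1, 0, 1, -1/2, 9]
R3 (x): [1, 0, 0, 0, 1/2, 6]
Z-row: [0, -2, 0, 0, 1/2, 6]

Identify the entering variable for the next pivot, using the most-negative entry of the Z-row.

Negative Z-row entries: y: -2.
The most negative is -2 in column y, so y enters.

y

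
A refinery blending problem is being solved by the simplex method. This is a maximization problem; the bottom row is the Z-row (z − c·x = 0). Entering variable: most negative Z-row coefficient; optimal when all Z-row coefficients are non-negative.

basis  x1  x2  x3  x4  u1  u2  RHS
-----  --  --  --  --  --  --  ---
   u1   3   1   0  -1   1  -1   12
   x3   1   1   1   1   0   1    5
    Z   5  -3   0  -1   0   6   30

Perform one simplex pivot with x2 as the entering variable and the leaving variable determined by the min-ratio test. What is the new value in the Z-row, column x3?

3

Ratio test on column x2 — row 1: 12/1 = 12; row 2: 5/1 = 5. Minimum is 5 at row 2 (x3 leaves); pivot element 1.
Divide row 2 by 1; eliminate column x2 from the other rows.
Z-row update in column x3: 0 − (-3)·1 = 3.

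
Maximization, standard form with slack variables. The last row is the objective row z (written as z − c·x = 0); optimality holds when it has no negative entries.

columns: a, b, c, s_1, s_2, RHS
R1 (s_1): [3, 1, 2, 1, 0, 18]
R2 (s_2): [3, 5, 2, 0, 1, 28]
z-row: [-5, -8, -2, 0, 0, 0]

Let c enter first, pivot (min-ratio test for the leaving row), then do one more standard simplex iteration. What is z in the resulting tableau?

Ratio test on column c — row 1: 18/2 = 9; row 2: 28/2 = 14. Minimum is 9 at row 1 (s_1 leaves); pivot element 2.
Pivot on row 1; the z-row RHS becomes 0 − (-2)·9 = 18.
Next entering variable (most negative z-row entry -7): b.
Ratio test on column b — row 1: 9/(1/2) = 18; row 2: 10/4 = 5/2. Minimum is 5/2 at row 2 (s_2 leaves); pivot element 4.
After the second pivot the z-row RHS is 18 − (-7)·(5/2) = 71/2.

71/2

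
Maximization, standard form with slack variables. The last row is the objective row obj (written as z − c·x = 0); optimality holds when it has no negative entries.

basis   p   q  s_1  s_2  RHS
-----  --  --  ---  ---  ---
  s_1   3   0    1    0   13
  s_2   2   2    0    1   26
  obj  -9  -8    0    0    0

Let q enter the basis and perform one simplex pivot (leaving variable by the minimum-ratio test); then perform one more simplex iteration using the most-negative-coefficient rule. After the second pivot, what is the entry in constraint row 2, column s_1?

-1/3

Ratio test on column q — row 1: entry 0 ≤ 0; row 2: 26/2 = 13. Minimum is 13 at row 2 (s_2 leaves); pivot element 2.
Divide row 2 by 2; eliminate column q from the other rows.
Second iteration: most negative obj-row entry is -1 in column p, so p enters.
Ratio test on column p — row 1: 13/3 = 13/3; row 2: 13/1 = 13. Minimum is 13/3 at row 1 (s_1 leaves); pivot element 3.
Divide row 1 by 3; eliminate column p from the other rows.
After both pivots, the entry at constraint row 2, column s_1 is -1/3.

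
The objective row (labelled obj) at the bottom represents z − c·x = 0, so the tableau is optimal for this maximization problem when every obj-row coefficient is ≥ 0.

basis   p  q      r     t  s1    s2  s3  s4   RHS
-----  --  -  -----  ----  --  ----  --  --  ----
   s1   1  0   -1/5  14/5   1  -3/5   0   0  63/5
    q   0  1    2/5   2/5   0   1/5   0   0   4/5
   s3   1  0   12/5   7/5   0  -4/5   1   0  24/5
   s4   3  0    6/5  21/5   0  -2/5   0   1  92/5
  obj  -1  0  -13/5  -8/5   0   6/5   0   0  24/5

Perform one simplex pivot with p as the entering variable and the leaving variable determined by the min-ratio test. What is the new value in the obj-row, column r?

-1/5

Ratio test on column p — row 1: (63/5)/1 = 63/5; row 2: entry 0 ≤ 0; row 3: (24/5)/1 = 24/5; row 4: (92/5)/3 = 92/15. Minimum is 24/5 at row 3 (s3 leaves); pivot element 1.
Divide row 3 by 1; eliminate column p from the other rows.
obj-row update in column r: -13/5 − (-1)·(12/5) = -1/5.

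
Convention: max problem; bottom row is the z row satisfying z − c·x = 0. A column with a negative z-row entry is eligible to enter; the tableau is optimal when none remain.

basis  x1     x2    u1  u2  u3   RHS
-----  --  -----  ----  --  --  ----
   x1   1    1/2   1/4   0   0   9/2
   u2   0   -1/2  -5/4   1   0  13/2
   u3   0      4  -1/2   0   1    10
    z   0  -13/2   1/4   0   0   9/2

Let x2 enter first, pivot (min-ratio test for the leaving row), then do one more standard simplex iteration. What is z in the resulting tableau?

133/5

Ratio test on column x2 — row 1: (9/2)/(1/2) = 9; row 2: entry -1/2 ≤ 0; row 3: 10/4 = 5/2. Minimum is 5/2 at row 3 (u3 leaves); pivot element 4.
Pivot on row 3; the z-row RHS becomes 9/2 − (-13/2)·(5/2) = 83/4.
Next entering variable (most negative z-row entry -9/16): u1.
Ratio test on column u1 — row 1: (13/4)/(5/16) = 52/5; row 2: entry -21/16 ≤ 0; row 3: entry -1/8 ≤ 0. Minimum is 52/5 at row 1 (x1 leaves); pivot element 5/16.
After the second pivot the z-row RHS is 83/4 − (-9/16)·(52/5) = 133/5.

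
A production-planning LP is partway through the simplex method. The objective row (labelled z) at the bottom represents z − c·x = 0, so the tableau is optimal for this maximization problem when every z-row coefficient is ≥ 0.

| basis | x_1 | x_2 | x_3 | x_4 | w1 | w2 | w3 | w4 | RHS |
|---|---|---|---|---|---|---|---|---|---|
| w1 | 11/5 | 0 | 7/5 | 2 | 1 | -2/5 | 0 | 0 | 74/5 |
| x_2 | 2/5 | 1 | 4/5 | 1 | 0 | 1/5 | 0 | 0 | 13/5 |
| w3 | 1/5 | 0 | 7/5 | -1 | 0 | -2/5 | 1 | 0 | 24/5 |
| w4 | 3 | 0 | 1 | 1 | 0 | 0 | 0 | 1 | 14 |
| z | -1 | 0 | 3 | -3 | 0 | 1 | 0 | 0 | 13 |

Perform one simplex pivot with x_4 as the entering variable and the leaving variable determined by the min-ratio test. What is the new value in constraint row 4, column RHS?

Ratio test on column x_4 — row 1: (74/5)/2 = 37/5; row 2: (13/5)/1 = 13/5; row 3: entry -1 ≤ 0; row 4: 14/1 = 14. Minimum is 13/5 at row 2 (x_2 leaves); pivot element 1.
Divide row 2 by 1; eliminate column x_4 from the other rows.
Row 4 update in column RHS: 14 − 1·(13/5) = 57/5.

57/5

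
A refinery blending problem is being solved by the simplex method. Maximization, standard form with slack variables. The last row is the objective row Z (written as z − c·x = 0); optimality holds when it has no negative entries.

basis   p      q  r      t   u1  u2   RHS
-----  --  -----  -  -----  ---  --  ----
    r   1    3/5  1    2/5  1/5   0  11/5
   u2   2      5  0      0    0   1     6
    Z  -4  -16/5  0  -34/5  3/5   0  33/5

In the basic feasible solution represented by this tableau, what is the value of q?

q is not in the basis, so in the current basic feasible solution q = 0.

0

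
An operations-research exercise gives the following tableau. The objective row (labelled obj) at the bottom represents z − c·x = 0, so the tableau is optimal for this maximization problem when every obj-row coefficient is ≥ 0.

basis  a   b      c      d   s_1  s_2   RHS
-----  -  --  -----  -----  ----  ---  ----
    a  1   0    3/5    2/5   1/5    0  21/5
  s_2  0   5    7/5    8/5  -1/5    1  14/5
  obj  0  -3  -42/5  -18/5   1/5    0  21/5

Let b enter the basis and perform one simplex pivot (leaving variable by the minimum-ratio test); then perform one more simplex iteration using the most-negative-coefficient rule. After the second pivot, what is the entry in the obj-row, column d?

6

Ratio test on column b — row 1: entry 0 ≤ 0; row 2: (14/5)/5 = 14/25. Minimum is 14/25 at row 2 (s_2 leaves); pivot element 5.
Divide row 2 by 5; eliminate column b from the other rows.
Second iteration: most negative obj-row entry is -189/25 in column c, so c enters.
Ratio test on column c — row 1: (21/5)/(3/5) = 7; row 2: (14/25)/(7/25) = 2. Minimum is 2 at row 2 (b leaves); pivot element 7/25.
Divide row 2 by 7/25; eliminate column c from the other rows.
After both pivots, the entry at the obj-row, column d is 6.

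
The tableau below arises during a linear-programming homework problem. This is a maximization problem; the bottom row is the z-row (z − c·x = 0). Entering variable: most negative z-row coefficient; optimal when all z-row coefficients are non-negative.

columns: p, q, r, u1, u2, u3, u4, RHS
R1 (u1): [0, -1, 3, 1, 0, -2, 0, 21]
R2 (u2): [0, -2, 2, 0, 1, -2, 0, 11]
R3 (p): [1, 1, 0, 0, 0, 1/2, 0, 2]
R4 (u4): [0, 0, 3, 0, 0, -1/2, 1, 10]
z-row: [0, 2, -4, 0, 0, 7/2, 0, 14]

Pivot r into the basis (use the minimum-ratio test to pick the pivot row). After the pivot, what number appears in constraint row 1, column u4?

-1

Ratio test on column r — row 1: 21/3 = 7; row 2: 11/2 = 11/2; row 3: entry 0 ≤ 0; row 4: 10/3 = 10/3. Minimum is 10/3 at row 4 (u4 leaves); pivot element 3.
Divide row 4 by 3; eliminate column r from the other rows.
Row 1 update in column u4: 0 − 3·(1/3) = -1.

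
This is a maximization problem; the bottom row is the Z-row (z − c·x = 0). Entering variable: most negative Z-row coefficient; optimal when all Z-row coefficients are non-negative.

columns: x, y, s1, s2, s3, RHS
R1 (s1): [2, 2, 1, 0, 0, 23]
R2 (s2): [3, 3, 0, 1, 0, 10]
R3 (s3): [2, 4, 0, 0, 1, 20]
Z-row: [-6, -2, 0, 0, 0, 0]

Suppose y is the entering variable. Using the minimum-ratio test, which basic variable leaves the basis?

Column y entries and ratios — s1: 23/2 = 23/2; s2: 10/3 = 10/3; s3: 20/4 = 5.
Smallest ratio is 10/3 in the row of s2, so s2 leaves.

s2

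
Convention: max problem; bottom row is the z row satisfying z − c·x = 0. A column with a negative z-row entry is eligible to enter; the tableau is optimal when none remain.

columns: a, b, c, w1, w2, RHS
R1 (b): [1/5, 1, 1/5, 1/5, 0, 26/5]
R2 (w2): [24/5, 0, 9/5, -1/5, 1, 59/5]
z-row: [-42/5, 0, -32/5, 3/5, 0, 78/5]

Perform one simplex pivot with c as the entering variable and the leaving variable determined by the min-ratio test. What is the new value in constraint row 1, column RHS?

Ratio test on column c — row 1: (26/5)/(1/5) = 26; row 2: (59/5)/(9/5) = 59/9. Minimum is 59/9 at row 2 (w2 leaves); pivot element 9/5.
Divide row 2 by 9/5; eliminate column c from the other rows.
Row 1 update in column RHS: 26/5 − (1/5)·(59/9) = 35/9.

35/9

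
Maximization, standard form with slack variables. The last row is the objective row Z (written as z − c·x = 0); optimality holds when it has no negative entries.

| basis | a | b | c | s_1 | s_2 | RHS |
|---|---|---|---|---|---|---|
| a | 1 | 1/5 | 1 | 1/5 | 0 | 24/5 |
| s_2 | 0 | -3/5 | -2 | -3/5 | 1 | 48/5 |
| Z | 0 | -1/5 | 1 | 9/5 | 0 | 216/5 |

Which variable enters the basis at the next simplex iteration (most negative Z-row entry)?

b

Negative Z-row entries: b: -1/5.
The most negative is -1/5 in column b, so b enters.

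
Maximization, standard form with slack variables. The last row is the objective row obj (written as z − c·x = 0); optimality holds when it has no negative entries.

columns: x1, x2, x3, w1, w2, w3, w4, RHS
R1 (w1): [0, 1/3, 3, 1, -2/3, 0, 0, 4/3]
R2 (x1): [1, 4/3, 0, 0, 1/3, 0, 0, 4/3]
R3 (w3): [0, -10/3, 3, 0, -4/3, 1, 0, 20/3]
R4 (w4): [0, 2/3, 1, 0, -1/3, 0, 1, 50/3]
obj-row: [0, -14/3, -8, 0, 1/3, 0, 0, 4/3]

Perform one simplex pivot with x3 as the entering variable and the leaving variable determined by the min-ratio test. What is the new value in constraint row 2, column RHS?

4/3

Ratio test on column x3 — row 1: (4/3)/3 = 4/9; row 2: entry 0 ≤ 0; row 3: (20/3)/3 = 20/9; row 4: (50/3)/1 = 50/3. Minimum is 4/9 at row 1 (w1 leaves); pivot element 3.
Divide row 1 by 3; eliminate column x3 from the other rows.
Row 2 update in column RHS: 4/3 − 0·(4/9) = 4/3.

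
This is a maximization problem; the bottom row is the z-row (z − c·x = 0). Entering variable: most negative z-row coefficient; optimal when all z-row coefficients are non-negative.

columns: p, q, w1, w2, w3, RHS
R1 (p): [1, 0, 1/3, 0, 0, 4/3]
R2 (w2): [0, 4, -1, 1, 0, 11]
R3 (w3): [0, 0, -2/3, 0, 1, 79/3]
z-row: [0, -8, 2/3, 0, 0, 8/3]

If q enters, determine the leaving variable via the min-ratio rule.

Column q entries and ratios — p: 0 ≤ 0, skip; w2: 11/4 = 11/4; w3: 0 ≤ 0, skip.
Smallest ratio is 11/4 in the row of w2, so w2 leaves.

w2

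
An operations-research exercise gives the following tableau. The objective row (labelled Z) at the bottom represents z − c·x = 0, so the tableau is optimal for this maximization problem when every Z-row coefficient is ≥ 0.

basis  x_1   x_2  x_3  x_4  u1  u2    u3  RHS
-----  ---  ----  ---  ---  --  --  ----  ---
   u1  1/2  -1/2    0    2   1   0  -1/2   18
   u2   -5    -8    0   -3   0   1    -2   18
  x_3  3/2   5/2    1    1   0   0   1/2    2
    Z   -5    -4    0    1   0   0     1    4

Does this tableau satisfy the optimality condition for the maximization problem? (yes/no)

The Z-row has a negative entry -5 in column x_1, so it is not optimal.

no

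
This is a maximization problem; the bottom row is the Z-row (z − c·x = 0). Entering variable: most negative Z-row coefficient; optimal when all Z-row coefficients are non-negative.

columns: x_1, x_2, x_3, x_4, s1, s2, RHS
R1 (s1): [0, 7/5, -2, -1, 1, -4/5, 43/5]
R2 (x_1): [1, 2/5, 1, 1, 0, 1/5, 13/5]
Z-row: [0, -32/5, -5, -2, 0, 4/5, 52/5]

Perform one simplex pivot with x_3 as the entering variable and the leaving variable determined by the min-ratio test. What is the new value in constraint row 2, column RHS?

Ratio test on column x_3 — row 1: entry -2 ≤ 0; row 2: (13/5)/1 = 13/5. Minimum is 13/5 at row 2 (x_1 leaves); pivot element 1.
Divide row 2 by 1; eliminate column x_3 from the other rows.
In the new row 2, the RHS entry is the old entry divided by the pivot: (13/5)/1 = 13/5.

13/5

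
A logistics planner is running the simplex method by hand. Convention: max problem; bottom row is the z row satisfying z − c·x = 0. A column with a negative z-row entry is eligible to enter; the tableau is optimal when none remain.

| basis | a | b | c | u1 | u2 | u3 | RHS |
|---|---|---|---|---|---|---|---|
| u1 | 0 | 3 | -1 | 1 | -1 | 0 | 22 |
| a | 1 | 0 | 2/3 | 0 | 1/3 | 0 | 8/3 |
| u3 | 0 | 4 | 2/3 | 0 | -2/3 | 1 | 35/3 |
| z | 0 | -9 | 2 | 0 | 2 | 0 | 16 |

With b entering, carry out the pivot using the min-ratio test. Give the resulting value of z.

Ratio test on column b — row 1: 22/3 = 22/3; row 2: entry 0 ≤ 0; row 3: (35/3)/4 = 35/12. Minimum is 35/12 at row 3 (u3 leaves); pivot element 4.
Pivot on row 3; the z-row RHS becomes 16 − (-9)·(35/12) = 169/4.

169/4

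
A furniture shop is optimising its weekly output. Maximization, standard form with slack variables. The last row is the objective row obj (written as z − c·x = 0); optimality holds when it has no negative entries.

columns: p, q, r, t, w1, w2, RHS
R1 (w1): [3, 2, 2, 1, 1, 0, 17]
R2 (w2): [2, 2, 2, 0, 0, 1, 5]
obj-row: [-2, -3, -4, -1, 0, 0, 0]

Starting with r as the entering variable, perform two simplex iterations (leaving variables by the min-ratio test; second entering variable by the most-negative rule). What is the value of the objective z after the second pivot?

Ratio test on column r — row 1: 17/2 = 17/2; row 2: 5/2 = 5/2. Minimum is 5/2 at row 2 (w2 leaves); pivot element 2.
Pivot on row 2; the obj-row RHS becomes 0 − (-4)·(5/2) = 10.
Next entering variable (most negative obj-row entry -1): t.
Ratio test on column t — row 1: 12/1 = 12; row 2: entry 0 ≤ 0. Minimum is 12 at row 1 (w1 leaves); pivot element 1.
After the second pivot the obj-row RHS is 10 − (-1)·12 = 22.

22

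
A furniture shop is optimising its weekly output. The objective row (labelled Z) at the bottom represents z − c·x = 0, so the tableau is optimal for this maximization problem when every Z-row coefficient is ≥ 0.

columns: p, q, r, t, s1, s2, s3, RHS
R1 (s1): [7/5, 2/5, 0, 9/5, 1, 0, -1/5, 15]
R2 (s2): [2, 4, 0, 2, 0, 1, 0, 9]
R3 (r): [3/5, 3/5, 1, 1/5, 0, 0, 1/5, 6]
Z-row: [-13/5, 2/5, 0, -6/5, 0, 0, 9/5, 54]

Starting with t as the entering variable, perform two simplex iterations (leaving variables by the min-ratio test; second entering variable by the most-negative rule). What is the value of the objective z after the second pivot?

Ratio test on column t — row 1: 15/(9/5) = 25/3; row 2: 9/2 = 9/2; row 3: 6/(1/5) = 30. Minimum is 9/2 at row 2 (s2 leaves); pivot element 2.
Pivot on row 2; the Z-row RHS becomes 54 − (-6/5)·(9/2) = 297/5.
Next entering variable (most negative Z-row entry -7/5): p.
Ratio test on column p — row 1: entry -2/5 ≤ 0; row 2: (9/2)/1 = 9/2; row 3: (51/10)/(2/5) = 51/4. Minimum is 9/2 at row 2 (t leaves); pivot element 1.
After the second pivot the Z-row RHS is 297/5 − (-7/5)·(9/2) = 657/10.

657/10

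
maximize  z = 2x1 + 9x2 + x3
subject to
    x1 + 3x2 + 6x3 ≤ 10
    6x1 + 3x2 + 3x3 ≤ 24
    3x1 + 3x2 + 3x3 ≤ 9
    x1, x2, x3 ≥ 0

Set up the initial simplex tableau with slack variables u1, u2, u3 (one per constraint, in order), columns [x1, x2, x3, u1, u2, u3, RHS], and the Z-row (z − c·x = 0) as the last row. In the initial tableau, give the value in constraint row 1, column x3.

Constraint 1 has coefficient 6 on x3.

6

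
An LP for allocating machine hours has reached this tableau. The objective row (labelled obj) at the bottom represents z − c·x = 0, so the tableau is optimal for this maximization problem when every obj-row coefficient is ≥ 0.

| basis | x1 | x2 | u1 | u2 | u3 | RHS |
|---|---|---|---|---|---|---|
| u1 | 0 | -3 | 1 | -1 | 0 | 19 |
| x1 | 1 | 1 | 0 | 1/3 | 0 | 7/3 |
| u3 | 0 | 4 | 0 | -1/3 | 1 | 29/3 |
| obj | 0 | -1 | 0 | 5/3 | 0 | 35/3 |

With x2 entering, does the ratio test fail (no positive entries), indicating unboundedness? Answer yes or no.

Column x2 has positive entries in row(s) 2, 3, so the ratio test bounds it — not unbounded.

no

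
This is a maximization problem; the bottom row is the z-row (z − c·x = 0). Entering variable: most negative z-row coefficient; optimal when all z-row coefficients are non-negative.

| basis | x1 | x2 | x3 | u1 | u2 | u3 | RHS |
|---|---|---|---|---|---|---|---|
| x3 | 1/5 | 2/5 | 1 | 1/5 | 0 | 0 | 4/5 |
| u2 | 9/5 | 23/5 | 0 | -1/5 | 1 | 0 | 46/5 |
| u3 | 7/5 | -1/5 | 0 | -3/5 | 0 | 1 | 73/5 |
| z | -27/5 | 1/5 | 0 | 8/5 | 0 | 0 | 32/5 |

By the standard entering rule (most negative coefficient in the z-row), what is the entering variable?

x1

Negative z-row entries: x1: -27/5.
The most negative is -27/5 in column x1, so x1 enters.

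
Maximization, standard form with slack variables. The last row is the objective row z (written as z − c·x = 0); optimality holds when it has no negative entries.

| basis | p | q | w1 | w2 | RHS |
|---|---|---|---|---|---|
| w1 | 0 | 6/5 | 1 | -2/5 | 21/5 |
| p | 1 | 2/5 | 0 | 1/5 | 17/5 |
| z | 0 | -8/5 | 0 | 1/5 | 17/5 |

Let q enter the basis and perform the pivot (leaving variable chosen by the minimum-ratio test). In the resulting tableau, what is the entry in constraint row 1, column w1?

Ratio test on column q — row 1: (21/5)/(6/5) = 7/2; row 2: (17/5)/(2/5) = 17/2. Minimum is 7/2 at row 1 (w1 leaves); pivot element 6/5.
Divide row 1 by 6/5; eliminate column q from the other rows.
In the new row 1, the w1 entry is the old entry divided by the pivot: 1/(6/5) = 5/6.

5/6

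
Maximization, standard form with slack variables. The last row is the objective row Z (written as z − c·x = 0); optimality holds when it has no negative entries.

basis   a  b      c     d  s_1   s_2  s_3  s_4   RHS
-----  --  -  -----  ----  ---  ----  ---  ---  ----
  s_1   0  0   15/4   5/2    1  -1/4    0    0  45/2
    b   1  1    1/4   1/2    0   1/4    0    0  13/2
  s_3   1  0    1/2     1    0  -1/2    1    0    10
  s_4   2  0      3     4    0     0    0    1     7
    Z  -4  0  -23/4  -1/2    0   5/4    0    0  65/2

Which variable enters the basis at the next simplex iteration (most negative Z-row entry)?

c

Negative Z-row entries: a: -4, c: -23/4, d: -1/2.
The most negative is -23/4 in column c, so c enters.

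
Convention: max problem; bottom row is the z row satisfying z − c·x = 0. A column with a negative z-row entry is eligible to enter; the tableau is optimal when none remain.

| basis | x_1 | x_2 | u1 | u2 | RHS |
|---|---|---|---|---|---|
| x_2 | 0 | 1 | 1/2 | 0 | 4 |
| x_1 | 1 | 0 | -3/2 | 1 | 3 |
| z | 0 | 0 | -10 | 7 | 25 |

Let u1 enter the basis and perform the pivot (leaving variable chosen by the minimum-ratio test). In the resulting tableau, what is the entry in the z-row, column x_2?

20

Ratio test on column u1 — row 1: 4/(1/2) = 8; row 2: entry -3/2 ≤ 0. Minimum is 8 at row 1 (x_2 leaves); pivot element 1/2.
Divide row 1 by 1/2; eliminate column u1 from the other rows.
z-row update in column x_2: 0 − (-10)·2 = 20.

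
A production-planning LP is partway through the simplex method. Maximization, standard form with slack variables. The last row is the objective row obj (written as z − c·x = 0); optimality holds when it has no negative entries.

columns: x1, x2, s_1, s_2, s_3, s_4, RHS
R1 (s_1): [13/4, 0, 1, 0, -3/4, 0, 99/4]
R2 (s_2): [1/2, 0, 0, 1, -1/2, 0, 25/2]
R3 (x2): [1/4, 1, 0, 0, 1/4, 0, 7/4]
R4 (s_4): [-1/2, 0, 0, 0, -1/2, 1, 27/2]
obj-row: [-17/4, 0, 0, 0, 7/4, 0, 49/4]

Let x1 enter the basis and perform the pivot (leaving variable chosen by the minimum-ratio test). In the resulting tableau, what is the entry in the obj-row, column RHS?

Ratio test on column x1 — row 1: (99/4)/(13/4) = 99/13; row 2: (25/2)/(1/2) = 25; row 3: (7/4)/(1/4) = 7; row 4: entry -1/2 ≤ 0. Minimum is 7 at row 3 (x2 leaves); pivot element 1/4.
Divide row 3 by 1/4; eliminate column x1 from the other rows.
obj-row update in column RHS: 49/4 − (-17/4)·7 = 42.

42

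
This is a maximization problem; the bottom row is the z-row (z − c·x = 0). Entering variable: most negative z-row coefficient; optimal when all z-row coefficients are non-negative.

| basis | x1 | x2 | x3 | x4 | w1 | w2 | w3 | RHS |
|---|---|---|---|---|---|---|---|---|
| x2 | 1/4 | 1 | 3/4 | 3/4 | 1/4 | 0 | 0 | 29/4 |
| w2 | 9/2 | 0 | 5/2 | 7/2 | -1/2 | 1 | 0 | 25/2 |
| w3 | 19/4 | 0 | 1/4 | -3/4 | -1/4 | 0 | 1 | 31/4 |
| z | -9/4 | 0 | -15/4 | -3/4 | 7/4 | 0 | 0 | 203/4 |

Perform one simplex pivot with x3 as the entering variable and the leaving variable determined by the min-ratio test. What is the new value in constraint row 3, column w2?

-1/10

Ratio test on column x3 — row 1: (29/4)/(3/4) = 29/3; row 2: (25/2)/(5/2) = 5; row 3: (31/4)/(1/4) = 31. Minimum is 5 at row 2 (w2 leaves); pivot element 5/2.
Divide row 2 by 5/2; eliminate column x3 from the other rows.
Row 3 update in column w2: 0 − (1/4)·(2/5) = -1/10.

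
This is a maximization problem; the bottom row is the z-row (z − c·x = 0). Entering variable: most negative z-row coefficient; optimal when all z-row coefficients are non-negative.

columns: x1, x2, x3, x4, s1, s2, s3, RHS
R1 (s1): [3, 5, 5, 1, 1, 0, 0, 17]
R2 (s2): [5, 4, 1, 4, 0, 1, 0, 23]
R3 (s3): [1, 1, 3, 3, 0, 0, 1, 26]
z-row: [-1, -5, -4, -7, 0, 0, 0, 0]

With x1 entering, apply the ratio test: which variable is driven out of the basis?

Column x1 entries and ratios — s1: 17/3 = 17/3; s2: 23/5 = 23/5; s3: 26/1 = 26.
Smallest ratio is 23/5 in the row of s2, so s2 leaves.

s2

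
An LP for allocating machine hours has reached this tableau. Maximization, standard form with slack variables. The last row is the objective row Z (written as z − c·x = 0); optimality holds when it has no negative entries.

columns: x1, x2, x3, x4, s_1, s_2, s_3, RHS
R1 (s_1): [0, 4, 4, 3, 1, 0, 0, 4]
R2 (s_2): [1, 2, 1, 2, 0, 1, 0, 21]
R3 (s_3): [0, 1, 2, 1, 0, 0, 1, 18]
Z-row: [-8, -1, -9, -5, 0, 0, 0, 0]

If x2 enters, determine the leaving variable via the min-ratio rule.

Column x2 entries and ratios — s_1: 4/4 = 1; s_2: 21/2 = 21/2; s_3: 18/1 = 18.
Smallest ratio is 1 in the row of s_1, so s_1 leaves.

s_1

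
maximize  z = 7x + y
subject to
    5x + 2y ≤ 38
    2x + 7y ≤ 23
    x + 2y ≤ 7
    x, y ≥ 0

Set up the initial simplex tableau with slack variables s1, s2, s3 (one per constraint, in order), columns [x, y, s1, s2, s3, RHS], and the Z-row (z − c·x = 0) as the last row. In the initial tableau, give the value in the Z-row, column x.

The Z-row carries the negated objective coefficients: the x entry is -7.

-7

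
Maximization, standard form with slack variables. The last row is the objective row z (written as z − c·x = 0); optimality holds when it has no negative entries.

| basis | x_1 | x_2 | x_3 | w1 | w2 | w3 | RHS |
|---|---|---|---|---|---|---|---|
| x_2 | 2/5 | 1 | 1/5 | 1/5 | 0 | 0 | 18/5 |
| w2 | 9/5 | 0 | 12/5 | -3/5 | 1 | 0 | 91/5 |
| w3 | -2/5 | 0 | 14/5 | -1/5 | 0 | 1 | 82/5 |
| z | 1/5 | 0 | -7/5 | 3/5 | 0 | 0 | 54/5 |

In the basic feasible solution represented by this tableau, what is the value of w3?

w3 is basic (row 3); its value is the RHS of that row, 82/5.

82/5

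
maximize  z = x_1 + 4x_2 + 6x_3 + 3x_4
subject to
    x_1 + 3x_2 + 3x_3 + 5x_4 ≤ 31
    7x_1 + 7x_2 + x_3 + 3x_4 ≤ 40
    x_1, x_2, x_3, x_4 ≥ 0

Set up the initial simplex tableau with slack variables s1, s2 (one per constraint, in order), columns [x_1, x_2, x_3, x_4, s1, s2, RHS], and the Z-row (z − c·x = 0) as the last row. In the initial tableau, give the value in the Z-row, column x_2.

-4

The Z-row carries the negated objective coefficients: the x_2 entry is -4.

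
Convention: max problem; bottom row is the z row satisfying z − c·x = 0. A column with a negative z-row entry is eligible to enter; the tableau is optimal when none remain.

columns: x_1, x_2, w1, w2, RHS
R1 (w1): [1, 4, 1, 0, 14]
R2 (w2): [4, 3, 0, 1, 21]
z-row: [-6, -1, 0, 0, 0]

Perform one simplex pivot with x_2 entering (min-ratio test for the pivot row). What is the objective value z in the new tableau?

Ratio test on column x_2 — row 1: 14/4 = 7/2; row 2: 21/3 = 7. Minimum is 7/2 at row 1 (w1 leaves); pivot element 4.
Pivot on row 1; the z-row RHS becomes 0 − (-1)·(7/2) = 7/2.

7/2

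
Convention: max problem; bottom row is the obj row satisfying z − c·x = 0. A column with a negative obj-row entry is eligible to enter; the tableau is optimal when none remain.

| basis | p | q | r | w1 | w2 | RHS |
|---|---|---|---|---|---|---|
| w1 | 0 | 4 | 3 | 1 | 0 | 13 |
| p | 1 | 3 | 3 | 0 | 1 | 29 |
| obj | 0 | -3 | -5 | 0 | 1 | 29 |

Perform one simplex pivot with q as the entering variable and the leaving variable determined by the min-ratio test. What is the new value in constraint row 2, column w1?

-3/4

Ratio test on column q — row 1: 13/4 = 13/4; row 2: 29/3 = 29/3. Minimum is 13/4 at row 1 (w1 leaves); pivot element 4.
Divide row 1 by 4; eliminate column q from the other rows.
Row 2 update in column w1: 0 − 3·(1/4) = -3/4.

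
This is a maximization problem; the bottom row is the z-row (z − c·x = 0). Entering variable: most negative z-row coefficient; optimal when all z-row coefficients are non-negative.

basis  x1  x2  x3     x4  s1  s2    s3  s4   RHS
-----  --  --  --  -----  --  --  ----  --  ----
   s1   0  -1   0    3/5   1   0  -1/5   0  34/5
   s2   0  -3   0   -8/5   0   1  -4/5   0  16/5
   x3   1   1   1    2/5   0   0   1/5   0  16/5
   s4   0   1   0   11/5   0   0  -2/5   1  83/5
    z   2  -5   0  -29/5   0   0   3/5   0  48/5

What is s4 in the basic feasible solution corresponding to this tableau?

s4 is basic (row 4); its value is the RHS of that row, 83/5.

83/5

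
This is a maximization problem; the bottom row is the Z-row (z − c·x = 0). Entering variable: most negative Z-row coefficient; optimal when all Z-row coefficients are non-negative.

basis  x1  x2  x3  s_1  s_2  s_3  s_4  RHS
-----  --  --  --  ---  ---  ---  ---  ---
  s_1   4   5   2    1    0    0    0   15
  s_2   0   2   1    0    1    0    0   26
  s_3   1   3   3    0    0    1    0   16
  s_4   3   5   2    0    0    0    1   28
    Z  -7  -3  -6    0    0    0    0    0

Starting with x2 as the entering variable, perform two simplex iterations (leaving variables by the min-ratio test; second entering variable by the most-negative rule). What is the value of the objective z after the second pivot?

83/3

Ratio test on column x2 — row 1: 15/5 = 3; row 2: 26/2 = 13; row 3: 16/3 = 16/3; row 4: 28/5 = 28/5. Minimum is 3 at row 1 (s_1 leaves); pivot element 5.
Pivot on row 1; the Z-row RHS becomes 0 − (-3)·3 = 9.
Next entering variable (most negative Z-row entry -24/5): x3.
Ratio test on column x3 — row 1: 3/(2/5) = 15/2; row 2: 20/(1/5) = 100; row 3: 7/(9/5) = 35/9; row 4: entry 0 ≤ 0. Minimum is 35/9 at row 3 (s_3 leaves); pivot element 9/5.
After the second pivot the Z-row RHS is 9 − (-24/5)·(35/9) = 83/3.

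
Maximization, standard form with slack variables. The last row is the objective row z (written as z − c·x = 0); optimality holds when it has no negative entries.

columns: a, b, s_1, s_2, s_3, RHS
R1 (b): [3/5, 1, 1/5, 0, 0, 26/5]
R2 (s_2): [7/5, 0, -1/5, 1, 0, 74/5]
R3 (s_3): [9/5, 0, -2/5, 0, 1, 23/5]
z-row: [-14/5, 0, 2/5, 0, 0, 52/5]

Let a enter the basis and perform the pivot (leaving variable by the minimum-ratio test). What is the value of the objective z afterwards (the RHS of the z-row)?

Ratio test on column a — row 1: (26/5)/(3/5) = 26/3; row 2: (74/5)/(7/5) = 74/7; row 3: (23/5)/(9/5) = 23/9. Minimum is 23/9 at row 3 (s_3 leaves); pivot element 9/5.
Pivot on row 3; the z-row RHS becomes 52/5 − (-14/5)·(23/9) = 158/9.

158/9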